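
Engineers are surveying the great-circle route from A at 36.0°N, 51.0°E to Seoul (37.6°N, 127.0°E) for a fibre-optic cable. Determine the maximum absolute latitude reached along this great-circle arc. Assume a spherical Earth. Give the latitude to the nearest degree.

≈ 44°N

The great circle lies in the plane with unit normal n̂ = (p₁ × p₂)/|p₁ × p₂|.
Here n̂_z ≈ +0.725; the vertex latitude is φ_max = arccos|n̂_z| ≈ 43.5°.
Check via Clairaut: cos φ_max = |cos φ₁| · sin C = cos(36.0°)·sin(63.6°) ≈ 0.725, again giving ≈ 43.5°.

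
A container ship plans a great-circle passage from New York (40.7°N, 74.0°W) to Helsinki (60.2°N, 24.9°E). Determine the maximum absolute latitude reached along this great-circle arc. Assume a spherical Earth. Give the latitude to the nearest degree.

The great circle lies in the plane with unit normal n̂ = (p₁ × p₂)/|p₁ × p₂|.
Here n̂_z ≈ +0.432; the vertex latitude is φ_max = arccos|n̂_z| ≈ 64.4°.
Check via Clairaut: cos φ_max = |cos φ₁| · sin C = cos(40.7°)·sin(34.7°) ≈ 0.432, again giving ≈ 64.4°.

≈ 64°N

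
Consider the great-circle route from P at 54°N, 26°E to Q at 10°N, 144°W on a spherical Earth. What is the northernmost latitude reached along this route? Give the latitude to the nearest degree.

≈ 84°N

The great circle lies in the plane with unit normal n̂ = (p₁ × p₂)/|p₁ × p₂|.
Here n̂_z ≈ -0.111; the vertex latitude is φ_max = arccos|n̂_z| ≈ 83.6°.
Check via Clairaut: cos φ_max = |cos φ₁| · sin C = cos(54.0°)·sin(10.9°) ≈ 0.111, again giving ≈ 83.6°.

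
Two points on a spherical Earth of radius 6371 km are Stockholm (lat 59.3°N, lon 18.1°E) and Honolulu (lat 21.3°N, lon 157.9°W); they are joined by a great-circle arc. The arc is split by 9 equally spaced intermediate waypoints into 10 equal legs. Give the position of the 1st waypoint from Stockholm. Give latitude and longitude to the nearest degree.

≈ lat 69°N, lon 16°E

The haversine formula gives a central angle δ ≈ 1.734 rad (99.3°) between the endpoints.
Interpolate at f = 1/10 with slerp weights a = sin((1−f)δ)/sin δ ≈ 1.013, b = sin(fδ)/sin δ ≈ 0.175.
p = a·p₁ + b·p₂ ≈ (0.341, 0.099, 0.935); φ = arcsin(p_z) ≈ 69.20°, λ = atan2(p_y, p_x) ≈ 16.27°.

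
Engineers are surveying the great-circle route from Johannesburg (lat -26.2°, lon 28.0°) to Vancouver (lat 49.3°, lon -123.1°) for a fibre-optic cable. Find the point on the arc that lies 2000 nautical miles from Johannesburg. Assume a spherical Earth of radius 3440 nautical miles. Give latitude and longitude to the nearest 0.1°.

≈ lat 1.6°, lon 9.0°

The haversine formula gives a central angle δ ≈ 2.581 rad (147.9°) between the endpoints. The total great-circle distance is δ·R ≈ 2.581 × 3440 ≈ 8879 nmi, so the target fraction is f = 2000/8879 ≈ 0.225.
Interpolate at f ≈ 0.225 with slerp weights a = sin((1−f)δ)/sin δ ≈ 1.711, b = sin(fδ)/sin δ ≈ 1.033.
p = a·p₁ + b·p₂ ≈ (0.987, 0.156, 0.028); φ = arcsin(p_z) ≈ 1.60°, λ = atan2(p_y, p_x) ≈ 8.99°.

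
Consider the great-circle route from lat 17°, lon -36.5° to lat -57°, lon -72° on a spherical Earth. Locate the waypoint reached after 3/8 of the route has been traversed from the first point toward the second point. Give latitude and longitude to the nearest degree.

≈ lat -11°, lon -46°

The haversine formula gives a central angle δ ≈ 1.391 rad (79.7°) between the endpoints.
Interpolate at f = 3/8 with slerp weights a = sin((1−f)δ)/sin δ ≈ 0.776, b = sin(fδ)/sin δ ≈ 0.506.
p = a·p₁ + b·p₂ ≈ (0.682, -0.704, -0.198); φ = arcsin(p_z) ≈ -11.40°, λ = atan2(p_y, p_x) ≈ -45.90°.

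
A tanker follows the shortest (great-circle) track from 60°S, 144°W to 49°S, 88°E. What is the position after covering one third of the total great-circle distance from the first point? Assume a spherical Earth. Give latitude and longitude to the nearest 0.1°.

≈ 72.7°S, 171.7°E

From cos δ = sin φ₁ sin φ₂ + cos φ₁ cos φ₂ cos Δλ, the central angle is δ ≈ 1.102 rad (63.2°).
Interpolate at f = 1/3 with slerp weights a = sin((1−f)δ)/sin δ ≈ 0.751, b = sin(fδ)/sin δ ≈ 0.403.
p = a·p₁ + b·p₂ ≈ (-0.295, 0.043, -0.955); φ = arcsin(p_z) ≈ -72.67°, λ = atan2(p_y, p_x) ≈ 171.68°.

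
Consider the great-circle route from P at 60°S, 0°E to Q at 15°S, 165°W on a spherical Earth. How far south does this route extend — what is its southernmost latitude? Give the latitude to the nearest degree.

The great circle lies in the plane with unit normal n̂ = (p₁ × p₂)/|p₁ × p₂|.
Here n̂_z ≈ -0.129; the vertex latitude is φ_max = arccos|n̂_z| ≈ 82.6°.
Check via Clairaut: cos φ_max = |cos φ₁| · sin C = cos(60.0°)·sin(165.1°) ≈ 0.129, again giving ≈ 82.6°.

≈ 83°S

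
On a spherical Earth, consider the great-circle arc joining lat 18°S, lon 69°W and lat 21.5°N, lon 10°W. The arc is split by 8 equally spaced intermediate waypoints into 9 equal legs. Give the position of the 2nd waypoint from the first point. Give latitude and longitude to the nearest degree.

The haversine formula gives a central angle δ ≈ 1.221 rad (70.0°) between the endpoints.
Interpolate at f = 2/9 with slerp weights a = sin((1−f)δ)/sin δ ≈ 0.866, b = sin(fδ)/sin δ ≈ 0.285.
p = a·p₁ + b·p₂ ≈ (0.556, -0.815, -0.163); φ = arcsin(p_z) ≈ -9.38°, λ = atan2(p_y, p_x) ≈ -55.67°.

≈ lat 9°S, lon 56°W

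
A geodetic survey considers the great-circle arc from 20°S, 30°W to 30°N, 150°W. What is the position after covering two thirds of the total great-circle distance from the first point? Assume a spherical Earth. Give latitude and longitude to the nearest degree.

≈ 19°N, 105°W

Convert each endpoint to a unit vector on the sphere (x = cos φ cos λ, y = cos φ sin λ, z = sin φ).
The central angle between the endpoints is δ = arccos(p₁·p₂) ≈ 2.187 rad (125.3°).
Interpolate at f = 2/3 with slerp weights a = sin((1−f)δ)/sin δ ≈ 0.816, b = sin(fδ)/sin δ ≈ 1.218.
p = a·p₁ + b·p₂ ≈ (-0.249, -0.911, 0.330); φ = arcsin(p_z) ≈ 19.25°, λ = atan2(p_y, p_x) ≈ -105.29°.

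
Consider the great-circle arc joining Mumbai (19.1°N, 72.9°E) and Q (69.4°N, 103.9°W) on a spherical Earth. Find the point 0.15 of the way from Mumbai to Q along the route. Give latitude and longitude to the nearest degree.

Write both endpoints as unit vectors p₁, p₂ with components (cos φ cos λ, cos φ sin λ, sin φ).
The central angle between the endpoints is δ = arccos(p₁·p₂) ≈ 1.596 rad (91.5°).
Interpolate at f = 0.15 with slerp weights a = sin((1−f)δ)/sin δ ≈ 0.978, b = sin(fδ)/sin δ ≈ 0.237.
p = a·p₁ + b·p₂ ≈ (0.252, 0.802, 0.542); φ = arcsin(p_z) ≈ 32.82°, λ = atan2(p_y, p_x) ≈ 72.58°.

≈ (33°N, 73°E)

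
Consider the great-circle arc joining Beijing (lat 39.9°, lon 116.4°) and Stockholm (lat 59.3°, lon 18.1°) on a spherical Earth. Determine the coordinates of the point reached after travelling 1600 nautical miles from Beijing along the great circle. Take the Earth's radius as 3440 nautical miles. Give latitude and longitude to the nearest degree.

Write both endpoints as unit vectors p₁, p₂ with components (cos φ cos λ, cos φ sin λ, sin φ).
The central angle between the endpoints is δ = arccos(p₁·p₂) ≈ 1.053 rad (60.3°). The total great-circle distance is δ·R ≈ 1.053 × 3440 ≈ 3622 nmi, so the target fraction is f = 1600/3622 ≈ 0.442.
Interpolate at f ≈ 0.442 with slerp weights a = sin((1−f)δ)/sin δ ≈ 0.638, b = sin(fδ)/sin δ ≈ 0.516.
p = a·p₁ + b·p₂ ≈ (0.033, 0.520, 0.853); φ = arcsin(p_z) ≈ 58.57°, λ = atan2(p_y, p_x) ≈ 86.39°.

≈ lat 59°, lon 86°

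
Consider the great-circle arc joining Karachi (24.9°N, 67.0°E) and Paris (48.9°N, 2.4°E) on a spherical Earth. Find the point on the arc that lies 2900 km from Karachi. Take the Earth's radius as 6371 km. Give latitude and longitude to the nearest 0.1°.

From cos δ = sin φ₁ sin φ₂ + cos φ₁ cos φ₂ cos Δλ, the central angle is δ ≈ 0.961 rad (55.0°). The total great-circle distance is δ·R ≈ 0.961 × 6371 ≈ 6120 km, so the target fraction is f = 2900/6120 ≈ 0.474.
Interpolate at f ≈ 0.474 with slerp weights a = sin((1−f)δ)/sin δ ≈ 0.591, b = sin(fδ)/sin δ ≈ 0.536.
p = a·p₁ + b·p₂ ≈ (0.562, 0.508, 0.653); φ = arcsin(p_z) ≈ 40.77°, λ = atan2(p_y, p_x) ≈ 42.13°.

≈ 40.8°N, 42.1°E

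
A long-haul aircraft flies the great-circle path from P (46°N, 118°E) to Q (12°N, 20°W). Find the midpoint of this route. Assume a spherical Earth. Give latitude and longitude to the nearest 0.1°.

From cos δ = sin φ₁ sin φ₂ + cos φ₁ cos φ₂ cos Δλ, the central angle is δ ≈ 1.934 rad (110.8°).
Interpolate at f = 1/2 with slerp weights a = sin((1−f)δ)/sin δ ≈ 0.881, b = sin(fδ)/sin δ ≈ 0.881.
p = a·p₁ + b·p₂ ≈ (0.522, 0.246, 0.817); φ = arcsin(p_z) ≈ 54.75°, λ = atan2(p_y, p_x) ≈ 25.18°.

≈ (54.8°N, 25.2°E)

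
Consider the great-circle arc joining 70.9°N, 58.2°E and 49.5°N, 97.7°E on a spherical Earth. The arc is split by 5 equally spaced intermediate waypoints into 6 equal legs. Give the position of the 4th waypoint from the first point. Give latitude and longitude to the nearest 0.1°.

Write both endpoints as unit vectors p₁, p₂ with components (cos φ cos λ, cos φ sin λ, sin φ).
The central angle between the endpoints is δ = arccos(p₁·p₂) ≈ 0.490 rad (28.1°).
Interpolate at f = 4/6 with slerp weights a = sin((1−f)δ)/sin δ ≈ 0.345, b = sin(fδ)/sin δ ≈ 0.682.
p = a·p₁ + b·p₂ ≈ (0.000, 0.535, 0.845); φ = arcsin(p_z) ≈ 57.66°, λ = atan2(p_y, p_x) ≈ 89.97°.

≈ 57.7°N, 90.0°E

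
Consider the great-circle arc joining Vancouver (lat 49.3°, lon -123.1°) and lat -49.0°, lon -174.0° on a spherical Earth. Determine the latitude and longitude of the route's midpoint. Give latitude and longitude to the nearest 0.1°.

≈ lat 0.2°, lon -148.6°

Convert each endpoint to a unit vector on the sphere (x = cos φ cos λ, y = cos φ sin λ, z = sin φ).
The central angle between the endpoints is δ = arccos(p₁·p₂) ≈ 1.878 rad (107.6°).
Interpolate at f = 1/2 with slerp weights a = sin((1−f)δ)/sin δ ≈ 0.847, b = sin(fδ)/sin δ ≈ 0.847.
p = a·p₁ + b·p₂ ≈ (-0.854, -0.521, 0.003); φ = arcsin(p_z) ≈ 0.17°, λ = atan2(p_y, p_x) ≈ -148.63°.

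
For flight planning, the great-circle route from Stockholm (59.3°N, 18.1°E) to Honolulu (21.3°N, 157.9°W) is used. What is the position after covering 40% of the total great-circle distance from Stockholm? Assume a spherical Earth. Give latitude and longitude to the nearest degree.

≈ 81°N, 147°W

The haversine formula gives a central angle δ ≈ 1.734 rad (99.3°) between the endpoints.
Interpolate at f = 0.40 with slerp weights a = sin((1−f)δ)/sin δ ≈ 0.874, b = sin(fδ)/sin δ ≈ 0.648.
p = a·p₁ + b·p₂ ≈ (-0.135, -0.088, 0.987); φ = arcsin(p_z) ≈ 80.71°, λ = atan2(p_y, p_x) ≈ -146.78°.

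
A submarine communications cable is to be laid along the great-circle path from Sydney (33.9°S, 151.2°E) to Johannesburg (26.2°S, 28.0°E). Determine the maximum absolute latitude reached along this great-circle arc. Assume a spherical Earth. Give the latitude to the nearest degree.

The great circle lies in the plane with unit normal n̂ = (p₁ × p₂)/|p₁ × p₂|.
Here n̂_z ≈ -0.631; the vertex latitude is φ_max = arccos|n̂_z| ≈ 50.8°.
Check via Clairaut: cos φ_max = |cos φ₁| · sin C = cos(33.9°)·sin(130.5°) ≈ 0.631, again giving ≈ 50.8°.

≈ 51°S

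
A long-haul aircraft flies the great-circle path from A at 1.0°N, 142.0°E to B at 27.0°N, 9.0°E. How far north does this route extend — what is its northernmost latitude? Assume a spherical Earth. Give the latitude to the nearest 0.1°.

≈ 35.5°N

The great circle lies in the plane with unit normal n̂ = (p₁ × p₂)/|p₁ × p₂|.
Here n̂_z ≈ -0.814; the vertex latitude is φ_max = arccos|n̂_z| ≈ 35.5°.
Check via Clairaut: cos φ_max = |cos φ₁| · sin C = cos(1.0°)·sin(54.5°) ≈ 0.814, again giving ≈ 35.5°.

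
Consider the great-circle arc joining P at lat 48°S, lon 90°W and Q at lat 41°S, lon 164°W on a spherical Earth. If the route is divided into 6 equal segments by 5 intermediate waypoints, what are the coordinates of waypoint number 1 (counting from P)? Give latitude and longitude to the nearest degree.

Convert each endpoint to a unit vector on the sphere (x = cos φ cos λ, y = cos φ sin λ, z = sin φ).
The central angle between the endpoints is δ = arccos(p₁·p₂) ≈ 0.893 rad (51.2°).
Interpolate at f = 1/6 with slerp weights a = sin((1−f)δ)/sin δ ≈ 0.870, b = sin(fδ)/sin δ ≈ 0.190.
p = a·p₁ + b·p₂ ≈ (-0.138, -0.621, -0.771); φ = arcsin(p_z) ≈ -50.46°, λ = atan2(p_y, p_x) ≈ -102.53°.

≈ lat 50°S, lon 103°W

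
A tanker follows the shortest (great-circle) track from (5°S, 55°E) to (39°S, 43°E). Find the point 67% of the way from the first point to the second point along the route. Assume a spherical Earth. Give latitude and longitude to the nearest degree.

≈ (28°S, 48°E)

The haversine formula gives a central angle δ ≈ 0.623 rad (35.7°) between the endpoints.
Interpolate at f = 0.67 with slerp weights a = sin((1−f)δ)/sin δ ≈ 0.350, b = sin(fδ)/sin δ ≈ 0.695.
p = a·p₁ + b·p₂ ≈ (0.595, 0.654, -0.468); φ = arcsin(p_z) ≈ -27.89°, λ = atan2(p_y, p_x) ≈ 47.70°.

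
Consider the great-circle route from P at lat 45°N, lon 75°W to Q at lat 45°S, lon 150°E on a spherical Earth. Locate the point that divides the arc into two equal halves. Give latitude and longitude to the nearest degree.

≈ lat 0°N, lon 142°W

From cos δ = sin φ₁ sin φ₂ + cos φ₁ cos φ₂ cos Δλ, the central angle is δ ≈ 2.594 rad (148.6°).
Interpolate at f = 1/2 with slerp weights a = sin((1−f)δ)/sin δ ≈ 1.848, b = sin(fδ)/sin δ ≈ 1.848.
p = a·p₁ + b·p₂ ≈ (-0.793, -0.609, 0.000); φ = arcsin(p_z) ≈ 0.00°, λ = atan2(p_y, p_x) ≈ -142.50°.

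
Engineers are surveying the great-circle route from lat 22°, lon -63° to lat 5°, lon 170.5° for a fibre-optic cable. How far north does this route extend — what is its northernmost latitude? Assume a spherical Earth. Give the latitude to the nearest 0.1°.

The great circle lies in the plane with unit normal n̂ = (p₁ × p₂)/|p₁ × p₂|.
Here n̂_z ≈ -0.867; the vertex latitude is φ_max = arccos|n̂_z| ≈ 29.9°.

≈ 29.9°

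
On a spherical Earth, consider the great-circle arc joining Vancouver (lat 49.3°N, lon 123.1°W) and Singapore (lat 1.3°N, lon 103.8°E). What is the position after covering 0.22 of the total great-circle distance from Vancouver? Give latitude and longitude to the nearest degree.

≈ lat 58°N, lon 164°W

From cos δ = sin φ₁ sin φ₂ + cos φ₁ cos φ₂ cos Δλ, the central angle is δ ≈ 2.013 rad (115.4°).
Interpolate at f = 0.22 with slerp weights a = sin((1−f)δ)/sin δ ≈ 1.107, b = sin(fδ)/sin δ ≈ 0.474.
p = a·p₁ + b·p₂ ≈ (-0.507, -0.144, 0.850); φ = arcsin(p_z) ≈ 58.18°, λ = atan2(p_y, p_x) ≈ -164.15°.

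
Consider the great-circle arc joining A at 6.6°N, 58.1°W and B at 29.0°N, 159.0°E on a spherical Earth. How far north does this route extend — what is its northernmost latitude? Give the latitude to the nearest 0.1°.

≈ 47.2°N

The great circle lies in the plane with unit normal n̂ = (p₁ × p₂)/|p₁ × p₂|.
Here n̂_z ≈ -0.680; the vertex latitude is φ_max = arccos|n̂_z| ≈ 47.2°.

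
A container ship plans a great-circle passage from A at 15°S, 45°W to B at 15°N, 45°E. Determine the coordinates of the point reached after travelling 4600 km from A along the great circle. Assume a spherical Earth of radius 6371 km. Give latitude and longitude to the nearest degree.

The haversine formula gives a central angle δ ≈ 1.638 rad (93.8°) between the endpoints. The total great-circle distance is δ·R ≈ 1.638 × 6371 ≈ 10435 km, so the target fraction is f = 4600/10435 ≈ 0.441.
Interpolate at f ≈ 0.441 with slerp weights a = sin((1−f)δ)/sin δ ≈ 0.795, b = sin(fδ)/sin δ ≈ 0.662.
p = a·p₁ + b·p₂ ≈ (0.995, -0.090, -0.034); φ = arcsin(p_z) ≈ -1.96°, λ = atan2(p_y, p_x) ≈ -5.19°.

≈ 2°S, 5°W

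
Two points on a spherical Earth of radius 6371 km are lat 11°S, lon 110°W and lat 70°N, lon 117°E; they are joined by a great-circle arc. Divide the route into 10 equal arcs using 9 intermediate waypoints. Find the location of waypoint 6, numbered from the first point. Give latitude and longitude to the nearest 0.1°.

The haversine formula gives a central angle δ ≈ 1.991 rad (114.1°) between the endpoints.
Interpolate at f = 6/10 with slerp weights a = sin((1−f)δ)/sin δ ≈ 0.783, b = sin(fδ)/sin δ ≈ 1.019.
p = a·p₁ + b·p₂ ≈ (-0.421, -0.412, 0.808); φ = arcsin(p_z) ≈ 53.91°, λ = atan2(p_y, p_x) ≈ -135.64°.

≈ lat 53.9°N, lon 135.6°W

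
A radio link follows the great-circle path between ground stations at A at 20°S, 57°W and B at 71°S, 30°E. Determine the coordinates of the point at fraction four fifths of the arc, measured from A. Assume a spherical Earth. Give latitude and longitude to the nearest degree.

≈ 67°S, 9°W

The haversine formula gives a central angle δ ≈ 1.225 rad (70.2°) between the endpoints.
Interpolate at f = 4/5 with slerp weights a = sin((1−f)δ)/sin δ ≈ 0.258, b = sin(fδ)/sin δ ≈ 0.883.
p = a·p₁ + b·p₂ ≈ (0.381, -0.059, -0.923); φ = arcsin(p_z) ≈ -67.33°, λ = atan2(p_y, p_x) ≈ -8.87°.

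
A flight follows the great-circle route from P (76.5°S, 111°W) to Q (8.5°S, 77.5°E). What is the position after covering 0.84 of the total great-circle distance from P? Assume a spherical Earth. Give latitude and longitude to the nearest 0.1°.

≈ (23.7°S, 78.1°E)

Write both endpoints as unit vectors p₁, p₂ with components (cos φ cos λ, cos φ sin λ, sin φ).
The central angle between the endpoints is δ = arccos(p₁·p₂) ≈ 1.656 rad (94.9°).
Interpolate at f = 0.84 with slerp weights a = sin((1−f)δ)/sin δ ≈ 0.263, b = sin(fδ)/sin δ ≈ 0.987.
p = a·p₁ + b·p₂ ≈ (0.189, 0.896, -0.401); φ = arcsin(p_z) ≈ -23.67°, λ = atan2(p_y, p_x) ≈ 78.07°.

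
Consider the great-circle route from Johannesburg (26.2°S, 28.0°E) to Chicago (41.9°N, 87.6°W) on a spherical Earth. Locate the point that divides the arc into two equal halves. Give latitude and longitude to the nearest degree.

≈ (14°N, 21°W)

Convert each endpoint to a unit vector on the sphere (x = cos φ cos λ, y = cos φ sin λ, z = sin φ).
The central angle between the endpoints is δ = arccos(p₁·p₂) ≈ 2.194 rad (125.7°).
Interpolate at f = 1/2 with slerp weights a = sin((1−f)δ)/sin δ ≈ 1.096, b = sin(fδ)/sin δ ≈ 1.096.
p = a·p₁ + b·p₂ ≈ (0.902, -0.353, 0.248); φ = arcsin(p_z) ≈ 14.36°, λ = atan2(p_y, p_x) ≈ -21.38°.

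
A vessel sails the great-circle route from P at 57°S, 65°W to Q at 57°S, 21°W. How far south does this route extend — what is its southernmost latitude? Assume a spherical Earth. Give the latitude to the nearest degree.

The great circle lies in the plane with unit normal n̂ = (p₁ × p₂)/|p₁ × p₂|.
Here n̂_z ≈ +0.516; the vertex latitude is φ_max = arccos|n̂_z| ≈ 58.9°.

≈ 59°S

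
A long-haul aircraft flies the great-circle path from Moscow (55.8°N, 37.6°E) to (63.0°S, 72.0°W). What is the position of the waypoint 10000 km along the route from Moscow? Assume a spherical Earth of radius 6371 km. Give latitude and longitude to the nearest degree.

≈ (22°S, 16°W)

From cos δ = sin φ₁ sin φ₂ + cos φ₁ cos φ₂ cos Δλ, the central angle is δ ≈ 2.537 rad (145.3°). The total great-circle distance is δ·R ≈ 2.537 × 6371 ≈ 16161 km, so the target fraction is f = 10000/16161 ≈ 0.619.
Interpolate at f ≈ 0.619 with slerp weights a = sin((1−f)δ)/sin δ ≈ 1.447, b = sin(fδ)/sin δ ≈ 1.758.
p = a·p₁ + b·p₂ ≈ (0.891, -0.263, -0.370); φ = arcsin(p_z) ≈ -21.69°, λ = atan2(p_y, p_x) ≈ -16.43°.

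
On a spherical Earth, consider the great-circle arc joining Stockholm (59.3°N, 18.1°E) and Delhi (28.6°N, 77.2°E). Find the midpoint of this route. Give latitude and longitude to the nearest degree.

≈ 48°N, 56°E

Write both endpoints as unit vectors p₁, p₂ with components (cos φ cos λ, cos φ sin λ, sin φ).
The central angle between the endpoints is δ = arccos(p₁·p₂) ≈ 0.874 rad (50.1°).
Interpolate at f = 1/2 with slerp weights a = sin((1−f)δ)/sin δ ≈ 0.552, b = sin(fδ)/sin δ ≈ 0.552.
p = a·p₁ + b·p₂ ≈ (0.375, 0.560, 0.739); φ = arcsin(p_z) ≈ 47.62°, λ = atan2(p_y, p_x) ≈ 56.18°.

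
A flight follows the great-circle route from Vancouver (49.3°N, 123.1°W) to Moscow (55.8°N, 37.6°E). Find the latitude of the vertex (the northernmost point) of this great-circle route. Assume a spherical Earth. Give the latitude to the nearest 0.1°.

≈ 82.7°N

The great circle lies in the plane with unit normal n̂ = (p₁ × p₂)/|p₁ × p₂|.
Here n̂_z ≈ +0.126; the vertex latitude is φ_max = arccos|n̂_z| ≈ 82.7°.
Check via Clairaut: cos φ_max = |cos φ₁| · sin C = cos(49.3°)·sin(11.2°) ≈ 0.126, again giving ≈ 82.7°.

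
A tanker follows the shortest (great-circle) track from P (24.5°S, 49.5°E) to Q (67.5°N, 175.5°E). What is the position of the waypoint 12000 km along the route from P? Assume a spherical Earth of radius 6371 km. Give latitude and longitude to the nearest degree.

The haversine formula gives a central angle δ ≈ 2.199 rad (126.0°) between the endpoints. The total great-circle distance is δ·R ≈ 2.199 × 6371 ≈ 14011 km, so the target fraction is f = 12000/14011 ≈ 0.856.
Interpolate at f ≈ 0.856 with slerp weights a = sin((1−f)δ)/sin δ ≈ 0.384, b = sin(fδ)/sin δ ≈ 1.176.
p = a·p₁ + b·p₂ ≈ (-0.222, 0.301, 0.928); φ = arcsin(p_z) ≈ 68.05°, λ = atan2(p_y, p_x) ≈ 126.42°.

≈ (68°N, 126°E)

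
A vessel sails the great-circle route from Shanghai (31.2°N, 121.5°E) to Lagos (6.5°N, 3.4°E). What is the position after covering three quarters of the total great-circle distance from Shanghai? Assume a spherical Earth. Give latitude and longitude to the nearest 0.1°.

≈ 22.0°N, 27.0°E

Write both endpoints as unit vectors p₁, p₂ with components (cos φ cos λ, cos φ sin λ, sin φ).
The central angle between the endpoints is δ = arccos(p₁·p₂) ≈ 1.919 rad (110.0°).
Interpolate at f = 3/4 with slerp weights a = sin((1−f)δ)/sin δ ≈ 0.491, b = sin(fδ)/sin δ ≈ 1.055.
p = a·p₁ + b·p₂ ≈ (0.827, 0.420, 0.374); φ = arcsin(p_z) ≈ 21.96°, λ = atan2(p_y, p_x) ≈ 26.95°.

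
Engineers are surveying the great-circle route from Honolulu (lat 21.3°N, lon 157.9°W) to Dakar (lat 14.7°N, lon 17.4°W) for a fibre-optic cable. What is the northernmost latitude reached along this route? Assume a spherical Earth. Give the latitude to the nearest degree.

The great circle lies in the plane with unit normal n̂ = (p₁ × p₂)/|p₁ × p₂|.
Here n̂_z ≈ +0.719; the vertex latitude is φ_max = arccos|n̂_z| ≈ 44.1°.
Check via Clairaut: cos φ_max = |cos φ₁| · sin C = cos(21.3°)·sin(50.5°) ≈ 0.719, again giving ≈ 44.1°.

≈ 44°N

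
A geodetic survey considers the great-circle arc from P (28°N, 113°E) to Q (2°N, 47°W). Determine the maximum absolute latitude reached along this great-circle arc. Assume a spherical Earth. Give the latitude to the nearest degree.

The great circle lies in the plane with unit normal n̂ = (p₁ × p₂)/|p₁ × p₂|.
Here n̂_z ≈ -0.518; the vertex latitude is φ_max = arccos|n̂_z| ≈ 58.8°.

≈ 59°N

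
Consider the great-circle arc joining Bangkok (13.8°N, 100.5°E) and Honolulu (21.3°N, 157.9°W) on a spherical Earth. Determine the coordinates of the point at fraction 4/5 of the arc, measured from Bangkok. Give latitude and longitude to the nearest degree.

≈ 26°N, 178°W

Write both endpoints as unit vectors p₁, p₂ with components (cos φ cos λ, cos φ sin λ, sin φ).
The central angle between the endpoints is δ = arccos(p₁·p₂) ≈ 1.666 rad (95.5°).
Interpolate at f = 4/5 with slerp weights a = sin((1−f)δ)/sin δ ≈ 0.329, b = sin(fδ)/sin δ ≈ 0.976.
p = a·p₁ + b·p₂ ≈ (-0.901, -0.028, 0.433); φ = arcsin(p_z) ≈ 25.66°, λ = atan2(p_y, p_x) ≈ -178.19°.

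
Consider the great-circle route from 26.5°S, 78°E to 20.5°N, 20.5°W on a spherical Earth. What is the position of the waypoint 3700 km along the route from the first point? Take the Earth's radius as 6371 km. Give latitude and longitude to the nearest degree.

≈ 14°S, 45°E

The haversine formula gives a central angle δ ≈ 1.855 rad (106.3°) between the endpoints. The total great-circle distance is δ·R ≈ 1.855 × 6371 ≈ 11817 km, so the target fraction is f = 3700/11817 ≈ 0.313.
Interpolate at f ≈ 0.313 with slerp weights a = sin((1−f)δ)/sin δ ≈ 0.996, b = sin(fδ)/sin δ ≈ 0.572.
p = a·p₁ + b·p₂ ≈ (0.687, 0.685, -0.244); φ = arcsin(p_z) ≈ -14.14°, λ = atan2(p_y, p_x) ≈ 44.91°.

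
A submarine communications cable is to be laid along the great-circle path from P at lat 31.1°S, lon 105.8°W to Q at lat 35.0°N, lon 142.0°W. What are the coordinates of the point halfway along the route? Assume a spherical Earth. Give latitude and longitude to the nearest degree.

≈ lat 2°N, lon 123°W

Convert each endpoint to a unit vector on the sphere (x = cos φ cos λ, y = cos φ sin λ, z = sin φ).
The central angle between the endpoints is δ = arccos(p₁·p₂) ≈ 1.298 rad (74.4°).
Interpolate at f = 1/2 with slerp weights a = sin((1−f)δ)/sin δ ≈ 0.628, b = sin(fδ)/sin δ ≈ 0.628.
p = a·p₁ + b·p₂ ≈ (-0.551, -0.833, 0.036); φ = arcsin(p_z) ≈ 2.05°, λ = atan2(p_y, p_x) ≈ -123.49°.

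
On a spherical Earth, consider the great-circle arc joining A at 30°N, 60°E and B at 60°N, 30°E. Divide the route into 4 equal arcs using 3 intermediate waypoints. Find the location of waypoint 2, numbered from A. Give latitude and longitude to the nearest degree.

≈ 46°N, 49°E

Convert each endpoint to a unit vector on the sphere (x = cos φ cos λ, y = cos φ sin λ, z = sin φ).
The central angle between the endpoints is δ = arccos(p₁·p₂) ≈ 0.630 rad (36.1°).
Interpolate at f = 2/4 with slerp weights a = sin((1−f)δ)/sin δ ≈ 0.526, b = sin(fδ)/sin δ ≈ 0.526.
p = a·p₁ + b·p₂ ≈ (0.455, 0.526, 0.718); φ = arcsin(p_z) ≈ 45.92°, λ = atan2(p_y, p_x) ≈ 49.11°.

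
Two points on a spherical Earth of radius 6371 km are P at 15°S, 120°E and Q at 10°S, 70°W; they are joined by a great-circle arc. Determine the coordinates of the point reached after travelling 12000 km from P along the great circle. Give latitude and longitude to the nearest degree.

Write both endpoints as unit vectors p₁, p₂ with components (cos φ cos λ, cos φ sin λ, sin φ).
The central angle between the endpoints is δ = arccos(p₁·p₂) ≈ 2.672 rad (153.1°). The total great-circle distance is δ·R ≈ 2.672 × 6371 ≈ 17025 km, so the target fraction is f = 12000/17025 ≈ 0.705.
Interpolate at f ≈ 0.705 with slerp weights a = sin((1−f)δ)/sin δ ≈ 1.568, b = sin(fδ)/sin δ ≈ 2.104.
p = a·p₁ + b·p₂ ≈ (-0.049, -0.635, -0.771); φ = arcsin(p_z) ≈ -50.46°, λ = atan2(p_y, p_x) ≈ -94.41°.

≈ 50°S, 94°W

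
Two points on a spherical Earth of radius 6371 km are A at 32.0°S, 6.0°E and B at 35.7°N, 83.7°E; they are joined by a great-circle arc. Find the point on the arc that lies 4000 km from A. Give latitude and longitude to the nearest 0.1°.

The haversine formula gives a central angle δ ≈ 1.734 rad (99.4°) between the endpoints. The total great-circle distance is δ·R ≈ 1.734 × 6371 ≈ 11048 km, so the target fraction is f = 4000/11048 ≈ 0.362.
Interpolate at f ≈ 0.362 with slerp weights a = sin((1−f)δ)/sin δ ≈ 0.906, b = sin(fδ)/sin δ ≈ 0.595.
p = a·p₁ + b·p₂ ≈ (0.817, 0.561, -0.133); φ = arcsin(p_z) ≈ -7.63°, λ = atan2(p_y, p_x) ≈ 34.46°.

≈ 7.6°S, 34.5°E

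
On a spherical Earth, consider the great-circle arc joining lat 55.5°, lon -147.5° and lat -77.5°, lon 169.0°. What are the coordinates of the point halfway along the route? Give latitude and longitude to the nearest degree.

Convert each endpoint to a unit vector on the sphere (x = cos φ cos λ, y = cos φ sin λ, z = sin φ).
The central angle between the endpoints is δ = arccos(p₁·p₂) ≈ 2.368 rad (135.7°).
Interpolate at f = 1/2 with slerp weights a = sin((1−f)δ)/sin δ ≈ 1.326, b = sin(fδ)/sin δ ≈ 1.326.
p = a·p₁ + b·p₂ ≈ (-0.915, -0.349, -0.202); φ = arcsin(p_z) ≈ -11.64°, λ = atan2(p_y, p_x) ≈ -159.14°.

≈ lat -12°, lon -159°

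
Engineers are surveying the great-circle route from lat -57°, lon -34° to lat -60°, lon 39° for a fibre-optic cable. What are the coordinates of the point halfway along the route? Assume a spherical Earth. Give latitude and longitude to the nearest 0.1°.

The haversine formula gives a central angle δ ≈ 0.634 rad (36.3°) between the endpoints.
Interpolate at f = 1/2 with slerp weights a = sin((1−f)δ)/sin δ ≈ 0.526, b = sin(fδ)/sin δ ≈ 0.526.
p = a·p₁ + b·p₂ ≈ (0.442, 0.005, -0.897); φ = arcsin(p_z) ≈ -63.76°, λ = atan2(p_y, p_x) ≈ 0.69°.

≈ lat -63.8°, lon 0.7°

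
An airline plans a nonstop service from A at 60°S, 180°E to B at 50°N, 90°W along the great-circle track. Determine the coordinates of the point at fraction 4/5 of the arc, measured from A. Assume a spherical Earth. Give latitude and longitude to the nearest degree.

≈ 28°N, 110°W

The haversine formula gives a central angle δ ≈ 2.296 rad (131.6°) between the endpoints.
Interpolate at f = 4/5 with slerp weights a = sin((1−f)δ)/sin δ ≈ 0.592, b = sin(fδ)/sin δ ≈ 1.289.
p = a·p₁ + b·p₂ ≈ (-0.296, -0.829, 0.475); φ = arcsin(p_z) ≈ 28.34°, λ = atan2(p_y, p_x) ≈ -109.67°.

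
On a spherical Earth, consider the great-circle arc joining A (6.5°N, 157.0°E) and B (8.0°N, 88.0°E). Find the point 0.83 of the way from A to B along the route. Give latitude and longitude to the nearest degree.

Write both endpoints as unit vectors p₁, p₂ with components (cos φ cos λ, cos φ sin λ, sin φ).
The central angle between the endpoints is δ = arccos(p₁·p₂) ≈ 1.194 rad (68.4°).
Interpolate at f = 0.83 with slerp weights a = sin((1−f)δ)/sin δ ≈ 0.217, b = sin(fδ)/sin δ ≈ 0.900.
p = a·p₁ + b·p₂ ≈ (-0.167, 0.974, 0.150); φ = arcsin(p_z) ≈ 8.61°, λ = atan2(p_y, p_x) ≈ 99.73°.

≈ (9°N, 100°E)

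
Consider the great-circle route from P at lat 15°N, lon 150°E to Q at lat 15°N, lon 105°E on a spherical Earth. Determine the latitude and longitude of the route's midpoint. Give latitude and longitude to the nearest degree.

Convert each endpoint to a unit vector on the sphere (x = cos φ cos λ, y = cos φ sin λ, z = sin φ).
The central angle between the endpoints is δ = arccos(p₁·p₂) ≈ 0.757 rad (43.4°).
Interpolate at f = 1/2 with slerp weights a = sin((1−f)δ)/sin δ ≈ 0.538, b = sin(fδ)/sin δ ≈ 0.538.
p = a·p₁ + b·p₂ ≈ (-0.585, 0.762, 0.279); φ = arcsin(p_z) ≈ 16.17°, λ = atan2(p_y, p_x) ≈ 127.50°.

≈ lat 16°N, lon 128°E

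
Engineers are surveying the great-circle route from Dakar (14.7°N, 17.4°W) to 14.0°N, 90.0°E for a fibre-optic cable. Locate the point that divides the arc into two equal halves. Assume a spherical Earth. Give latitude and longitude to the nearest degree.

≈ 23°N, 36°E

Write both endpoints as unit vectors p₁, p₂ with components (cos φ cos λ, cos φ sin λ, sin φ).
The central angle between the endpoints is δ = arccos(p₁·p₂) ≈ 1.792 rad (102.7°).
Interpolate at f = 1/2 with slerp weights a = sin((1−f)δ)/sin δ ≈ 0.800, b = sin(fδ)/sin δ ≈ 0.800.
p = a·p₁ + b·p₂ ≈ (0.739, 0.545, 0.397); φ = arcsin(p_z) ≈ 23.37°, λ = atan2(p_y, p_x) ≈ 36.42°.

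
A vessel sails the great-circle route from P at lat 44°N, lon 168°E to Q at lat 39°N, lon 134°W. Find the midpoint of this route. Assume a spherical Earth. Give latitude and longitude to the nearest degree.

≈ lat 45°N, lon 162°W

Write both endpoints as unit vectors p₁, p₂ with components (cos φ cos λ, cos φ sin λ, sin φ).
The central angle between the endpoints is δ = arccos(p₁·p₂) ≈ 0.747 rad (42.8°).
Interpolate at f = 1/2 with slerp weights a = sin((1−f)δ)/sin δ ≈ 0.537, b = sin(fδ)/sin δ ≈ 0.537.
p = a·p₁ + b·p₂ ≈ (-0.668, -0.220, 0.711); φ = arcsin(p_z) ≈ 45.32°, λ = atan2(p_y, p_x) ≈ -161.77°.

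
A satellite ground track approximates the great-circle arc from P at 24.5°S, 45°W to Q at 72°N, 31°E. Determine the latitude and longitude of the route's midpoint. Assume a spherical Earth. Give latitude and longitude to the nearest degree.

Convert each endpoint to a unit vector on the sphere (x = cos φ cos λ, y = cos φ sin λ, z = sin φ).
The central angle between the endpoints is δ = arccos(p₁·p₂) ≈ 1.903 rad (109.0°).
Interpolate at f = 1/2 with slerp weights a = sin((1−f)δ)/sin δ ≈ 0.862, b = sin(fδ)/sin δ ≈ 0.862.
p = a·p₁ + b·p₂ ≈ (0.783, -0.417, 0.462); φ = arcsin(p_z) ≈ 27.52°, λ = atan2(p_y, p_x) ≈ -28.06°.

≈ 28°N, 28°W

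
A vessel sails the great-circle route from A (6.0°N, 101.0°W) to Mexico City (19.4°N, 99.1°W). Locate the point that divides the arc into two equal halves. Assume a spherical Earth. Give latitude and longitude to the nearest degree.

Write both endpoints as unit vectors p₁, p₂ with components (cos φ cos λ, cos φ sin λ, sin φ).
The central angle between the endpoints is δ = arccos(p₁·p₂) ≈ 0.236 rad (13.5°).
Interpolate at f = 1/2 with slerp weights a = sin((1−f)δ)/sin δ ≈ 0.504, b = sin(fδ)/sin δ ≈ 0.504.
p = a·p₁ + b·p₂ ≈ (-0.171, -0.960, 0.220); φ = arcsin(p_z) ≈ 12.70°, λ = atan2(p_y, p_x) ≈ -100.08°.

≈ (13°N, 100°W)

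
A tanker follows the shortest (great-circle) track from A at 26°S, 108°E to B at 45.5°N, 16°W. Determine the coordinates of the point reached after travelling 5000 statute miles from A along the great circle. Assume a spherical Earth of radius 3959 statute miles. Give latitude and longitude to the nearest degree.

Write both endpoints as unit vectors p₁, p₂ with components (cos φ cos λ, cos φ sin λ, sin φ).
The central angle between the endpoints is δ = arccos(p₁·p₂) ≈ 2.298 rad (131.7°). The total great-circle distance is δ·R ≈ 2.298 × 3959 ≈ 9099 mi, so the target fraction is f = 5000/9099 ≈ 0.550.
Interpolate at f ≈ 0.550 with slerp weights a = sin((1−f)δ)/sin δ ≈ 1.151, b = sin(fδ)/sin δ ≈ 1.276.
p = a·p₁ + b·p₂ ≈ (0.540, 0.738, 0.405); φ = arcsin(p_z) ≈ 23.91°, λ = atan2(p_y, p_x) ≈ 53.80°.

≈ 24°N, 54°E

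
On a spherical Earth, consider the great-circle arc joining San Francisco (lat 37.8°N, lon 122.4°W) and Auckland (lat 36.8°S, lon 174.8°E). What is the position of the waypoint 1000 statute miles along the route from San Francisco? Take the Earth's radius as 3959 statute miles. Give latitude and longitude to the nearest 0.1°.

≈ lat 27.1°N, lon 134.0°W

Write both endpoints as unit vectors p₁, p₂ with components (cos φ cos λ, cos φ sin λ, sin φ).
The central angle between the endpoints is δ = arccos(p₁·p₂) ≈ 1.649 rad (94.5°). The total great-circle distance is δ·R ≈ 1.649 × 3959 ≈ 6528 mi, so the target fraction is f = 1000/6528 ≈ 0.153.
Interpolate at f ≈ 0.153 with slerp weights a = sin((1−f)δ)/sin δ ≈ 0.988, b = sin(fδ)/sin δ ≈ 0.251.
p = a·p₁ + b·p₂ ≈ (-0.618, -0.641, 0.455); φ = arcsin(p_z) ≈ 27.08°, λ = atan2(p_y, p_x) ≈ -133.97°.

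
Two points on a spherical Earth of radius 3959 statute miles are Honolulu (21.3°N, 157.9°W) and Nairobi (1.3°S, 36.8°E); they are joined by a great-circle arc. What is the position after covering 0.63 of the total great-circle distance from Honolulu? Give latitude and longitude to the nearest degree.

From cos δ = sin φ₁ sin φ₂ + cos φ₁ cos φ₂ cos Δλ, the central angle is δ ≈ 2.712 rad (155.4°).
Interpolate at f = 0.63 with slerp weights a = sin((1−f)δ)/sin δ ≈ 2.026, b = sin(fδ)/sin δ ≈ 2.379.
p = a·p₁ + b·p₂ ≈ (0.156, 0.715, 0.682); φ = arcsin(p_z) ≈ 42.99°, λ = atan2(p_y, p_x) ≈ 77.69°.

≈ 43°N, 78°E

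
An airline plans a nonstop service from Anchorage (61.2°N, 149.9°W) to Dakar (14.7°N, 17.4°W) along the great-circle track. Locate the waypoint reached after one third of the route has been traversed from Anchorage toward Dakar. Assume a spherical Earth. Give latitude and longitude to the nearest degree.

From cos δ = sin φ₁ sin φ₂ + cos φ₁ cos φ₂ cos Δλ, the central angle is δ ≈ 1.663 rad (95.3°).
Interpolate at f = 1/3 with slerp weights a = sin((1−f)δ)/sin δ ≈ 0.899, b = sin(fδ)/sin δ ≈ 0.529.
p = a·p₁ + b·p₂ ≈ (0.113, -0.370, 0.922); φ = arcsin(p_z) ≈ 67.22°, λ = atan2(p_y, p_x) ≈ -72.98°.

≈ 67°N, 73°W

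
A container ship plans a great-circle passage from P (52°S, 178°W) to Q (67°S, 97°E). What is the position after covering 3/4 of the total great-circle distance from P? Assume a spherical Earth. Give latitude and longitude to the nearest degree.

Convert each endpoint to a unit vector on the sphere (x = cos φ cos λ, y = cos φ sin λ, z = sin φ).
The central angle between the endpoints is δ = arccos(p₁·p₂) ≈ 0.728 rad (41.7°).
Interpolate at f = 3/4 with slerp weights a = sin((1−f)δ)/sin δ ≈ 0.272, b = sin(fδ)/sin δ ≈ 0.780.
p = a·p₁ + b·p₂ ≈ (-0.205, 0.297, -0.933); φ = arcsin(p_z) ≈ -68.87°, λ = atan2(p_y, p_x) ≈ 124.57°.

≈ (69°S, 125°E)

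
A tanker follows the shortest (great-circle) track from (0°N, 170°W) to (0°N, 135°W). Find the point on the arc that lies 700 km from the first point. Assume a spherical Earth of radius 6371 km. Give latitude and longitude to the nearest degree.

≈ (0°N, 164°W)

From cos δ = sin φ₁ sin φ₂ + cos φ₁ cos φ₂ cos Δλ, the central angle is δ ≈ 0.611 rad (35.0°). The total great-circle distance is δ·R ≈ 0.611 × 6371 ≈ 3892 km, so the target fraction is f = 700/3892 ≈ 0.180.
Interpolate at f ≈ 0.180 with slerp weights a = sin((1−f)δ)/sin δ ≈ 0.837, b = sin(fδ)/sin δ ≈ 0.191.
p = a·p₁ + b·p₂ ≈ (-0.960, -0.281, 0.000); φ = arcsin(p_z) ≈ 0.00°, λ = atan2(p_y, p_x) ≈ -163.70°.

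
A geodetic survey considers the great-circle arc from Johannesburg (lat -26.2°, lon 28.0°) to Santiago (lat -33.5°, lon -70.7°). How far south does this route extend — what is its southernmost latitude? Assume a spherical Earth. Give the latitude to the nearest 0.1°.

The great circle lies in the plane with unit normal n̂ = (p₁ × p₂)/|p₁ × p₂|.
Here n̂_z ≈ -0.746; the vertex latitude is φ_max = arccos|n̂_z| ≈ 41.8°.
Check via Clairaut: cos φ_max = |cos φ₁| · sin C = cos(26.2°)·sin(123.8°) ≈ 0.746, again giving ≈ 41.8°.

≈ -41.8°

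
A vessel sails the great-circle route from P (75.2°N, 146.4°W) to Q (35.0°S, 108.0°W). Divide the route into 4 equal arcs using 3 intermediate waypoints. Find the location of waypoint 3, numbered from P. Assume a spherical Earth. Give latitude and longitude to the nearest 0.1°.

≈ (7.1°S, 112.7°W)

Write both endpoints as unit vectors p₁, p₂ with components (cos φ cos λ, cos φ sin λ, sin φ).
The central angle between the endpoints is δ = arccos(p₁·p₂) ≈ 1.972 rad (113.0°).
Interpolate at f = 3/4 with slerp weights a = sin((1−f)δ)/sin δ ≈ 0.514, b = sin(fδ)/sin δ ≈ 1.082.
p = a·p₁ + b·p₂ ≈ (-0.383, -0.915, -0.123); φ = arcsin(p_z) ≈ -7.09°, λ = atan2(p_y, p_x) ≈ -112.72°.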